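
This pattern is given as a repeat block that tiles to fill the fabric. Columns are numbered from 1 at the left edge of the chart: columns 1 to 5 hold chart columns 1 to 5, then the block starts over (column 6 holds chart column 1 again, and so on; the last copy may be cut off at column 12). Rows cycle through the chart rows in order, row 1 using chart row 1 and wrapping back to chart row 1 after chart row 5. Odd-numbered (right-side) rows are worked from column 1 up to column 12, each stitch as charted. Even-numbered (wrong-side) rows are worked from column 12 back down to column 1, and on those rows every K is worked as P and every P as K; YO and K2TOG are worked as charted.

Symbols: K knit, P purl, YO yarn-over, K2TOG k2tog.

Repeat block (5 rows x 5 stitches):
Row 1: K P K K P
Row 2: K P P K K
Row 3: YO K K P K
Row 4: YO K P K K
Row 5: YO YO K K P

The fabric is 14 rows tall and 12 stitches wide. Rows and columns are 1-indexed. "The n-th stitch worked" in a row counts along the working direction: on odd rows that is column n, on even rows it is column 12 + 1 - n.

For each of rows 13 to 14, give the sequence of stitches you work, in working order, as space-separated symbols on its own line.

Result:
YO K K P K YO K K P K YO K
P YO P P K P YO P P K P YO

Derivation:
Row 13: chart row 3, RS - tile across columns 1-12 and work as-is.
Row 14: chart row 4, WS - tiled (columns 1-12): YO K P K K YO K P K K YO K; work from column 12 back to 1 with K<->P swapped.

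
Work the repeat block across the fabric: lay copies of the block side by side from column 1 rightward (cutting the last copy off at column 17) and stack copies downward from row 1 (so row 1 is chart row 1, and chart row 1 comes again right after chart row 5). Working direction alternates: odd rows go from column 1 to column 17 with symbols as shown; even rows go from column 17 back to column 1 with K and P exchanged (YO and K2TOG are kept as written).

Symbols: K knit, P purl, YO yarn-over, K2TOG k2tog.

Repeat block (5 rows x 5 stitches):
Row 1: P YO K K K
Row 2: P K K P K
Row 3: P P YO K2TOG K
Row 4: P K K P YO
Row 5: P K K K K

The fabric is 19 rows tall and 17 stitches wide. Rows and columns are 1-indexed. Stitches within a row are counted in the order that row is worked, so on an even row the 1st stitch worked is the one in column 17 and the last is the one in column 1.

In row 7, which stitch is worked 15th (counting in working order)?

Row 7 uses chart row ((7-1) mod 5)+1 = 2. Row 7 is odd, so RS.
Chart row 2 tiled across columns 1-17: P K K P K P K K P K P K K P K P K
RS: work column 1 to column 17, symbols as charted — the tiled row is the row as worked.
Counting 15 along the worked row gives K.

Result:
K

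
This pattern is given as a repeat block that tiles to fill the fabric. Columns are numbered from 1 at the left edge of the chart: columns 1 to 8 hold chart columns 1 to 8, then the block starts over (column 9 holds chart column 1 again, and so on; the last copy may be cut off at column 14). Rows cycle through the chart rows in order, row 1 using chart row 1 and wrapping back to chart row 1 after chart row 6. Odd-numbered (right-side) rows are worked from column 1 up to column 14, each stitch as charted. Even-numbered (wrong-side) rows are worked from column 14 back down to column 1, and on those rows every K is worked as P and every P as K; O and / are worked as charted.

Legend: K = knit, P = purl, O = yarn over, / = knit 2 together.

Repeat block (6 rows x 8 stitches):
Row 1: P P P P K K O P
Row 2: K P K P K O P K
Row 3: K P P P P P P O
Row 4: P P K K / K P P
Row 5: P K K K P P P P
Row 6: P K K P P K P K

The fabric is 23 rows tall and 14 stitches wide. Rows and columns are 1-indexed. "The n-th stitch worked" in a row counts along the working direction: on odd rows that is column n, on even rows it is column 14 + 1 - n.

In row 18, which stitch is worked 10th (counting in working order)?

== STITCH ==
K

Derivation:
For row 18: chart row = ((18-1) mod 6) + 1 = 6; this is a WS (even) row.
Chart row 6 tiled across columns 1-14: P K K P P K P K P K K P P K
WS: work from column 14 back to column 1 (reverse the tiled row), swapping K<->P (O and / unchanged).
Row 18 as worked: P K K P P K P K P K K P P K
Stitch 10 in working order -> K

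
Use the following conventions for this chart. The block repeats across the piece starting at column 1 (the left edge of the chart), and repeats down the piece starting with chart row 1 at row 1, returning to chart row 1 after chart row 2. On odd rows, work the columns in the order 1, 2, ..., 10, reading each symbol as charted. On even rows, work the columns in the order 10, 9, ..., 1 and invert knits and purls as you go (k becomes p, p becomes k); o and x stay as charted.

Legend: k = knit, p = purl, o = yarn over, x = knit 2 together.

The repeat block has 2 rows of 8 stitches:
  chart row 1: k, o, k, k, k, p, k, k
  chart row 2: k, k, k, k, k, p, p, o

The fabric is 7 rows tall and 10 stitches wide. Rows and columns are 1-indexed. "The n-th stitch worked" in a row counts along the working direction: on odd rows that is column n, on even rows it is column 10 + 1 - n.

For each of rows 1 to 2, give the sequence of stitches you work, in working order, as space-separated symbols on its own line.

Row 1: chart row 1, RS - tile across columns 1-10 and work as-is.
Row 2: chart row 2, WS - tiled (columns 1-10): k k k k k p p o k k; work from column 10 back to 1 with k<->p swapped.

Rows as worked:
k o k k k p k k k o
p p o k k p p p p p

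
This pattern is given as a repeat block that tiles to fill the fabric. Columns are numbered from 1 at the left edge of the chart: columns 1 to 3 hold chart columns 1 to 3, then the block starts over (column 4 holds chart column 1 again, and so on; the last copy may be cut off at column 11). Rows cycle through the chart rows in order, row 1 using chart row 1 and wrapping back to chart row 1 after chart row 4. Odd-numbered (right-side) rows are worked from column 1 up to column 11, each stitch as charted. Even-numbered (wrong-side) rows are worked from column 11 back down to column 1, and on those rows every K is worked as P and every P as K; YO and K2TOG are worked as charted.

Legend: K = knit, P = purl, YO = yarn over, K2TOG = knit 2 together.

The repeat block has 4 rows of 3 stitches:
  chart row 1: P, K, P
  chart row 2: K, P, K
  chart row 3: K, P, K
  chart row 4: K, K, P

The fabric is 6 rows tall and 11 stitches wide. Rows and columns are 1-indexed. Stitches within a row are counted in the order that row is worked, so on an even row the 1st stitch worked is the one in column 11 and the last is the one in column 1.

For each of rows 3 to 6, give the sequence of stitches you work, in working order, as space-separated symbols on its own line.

Row 3: chart row 3, RS - tile across columns 1-11 and work as-is.
Row 4: chart row 4, WS - tiled (columns 1-11): K K P K K P K K P K K; work from column 11 back to 1 with K<->P swapped.
Row 5: chart row 1, RS - tile across columns 1-11 and work as-is.
Row 6: chart row 2, WS - tiled (columns 1-11): K P K K P K K P K K P; work from column 11 back to 1 with K<->P swapped.

== ROWS AS WORKED ==
K P K K P K K P K K P
P P K P P K P P K P P
P K P P K P P K P P K
K P P K P P K P P K P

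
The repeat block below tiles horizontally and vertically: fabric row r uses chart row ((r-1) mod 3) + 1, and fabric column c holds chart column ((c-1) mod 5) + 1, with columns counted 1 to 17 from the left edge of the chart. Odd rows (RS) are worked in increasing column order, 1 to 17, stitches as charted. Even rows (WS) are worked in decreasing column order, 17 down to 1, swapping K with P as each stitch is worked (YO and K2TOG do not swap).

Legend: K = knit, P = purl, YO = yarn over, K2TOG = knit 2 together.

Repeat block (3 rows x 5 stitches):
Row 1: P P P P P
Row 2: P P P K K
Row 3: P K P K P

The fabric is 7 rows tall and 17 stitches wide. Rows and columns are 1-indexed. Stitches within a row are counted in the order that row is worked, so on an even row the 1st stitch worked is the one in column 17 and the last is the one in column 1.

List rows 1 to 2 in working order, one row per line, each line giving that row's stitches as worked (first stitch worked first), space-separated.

== ROWS AS WORKED ==
P P P P P P P P P P P P P P P P P
K K P P K K K P P K K K P P K K K

Derivation:
Row 1: chart row 1, RS - tile across columns 1-17 and work as-is.
Row 2: chart row 2, WS - tiled (columns 1-17): P P P K K P P P K K P P P K K P P; work from column 17 back to 1 with K<->P swapped.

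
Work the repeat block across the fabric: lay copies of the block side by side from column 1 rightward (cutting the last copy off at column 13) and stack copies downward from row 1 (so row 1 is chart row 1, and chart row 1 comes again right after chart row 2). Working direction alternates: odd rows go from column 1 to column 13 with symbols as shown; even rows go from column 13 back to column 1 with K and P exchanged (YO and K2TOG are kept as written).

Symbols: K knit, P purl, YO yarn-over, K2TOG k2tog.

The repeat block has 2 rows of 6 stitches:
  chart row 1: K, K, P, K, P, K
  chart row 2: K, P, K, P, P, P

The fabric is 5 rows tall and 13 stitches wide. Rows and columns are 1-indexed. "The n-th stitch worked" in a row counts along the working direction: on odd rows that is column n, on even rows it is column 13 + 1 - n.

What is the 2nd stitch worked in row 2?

Stitch:
K

Derivation:
Row 2 uses chart row ((2-1) mod 2)+1 = 2. Row 2 is even, so WS.
Chart row 2 tiled across columns 1-13: K P K P P P K P K P P P K
WS: work from column 13 back to column 1 (reverse the tiled row), swapping K<->P (YO and K2TOG unchanged).
Row 2 as worked: P K K K P K P K K K P K P
Stitch 2 in working order -> K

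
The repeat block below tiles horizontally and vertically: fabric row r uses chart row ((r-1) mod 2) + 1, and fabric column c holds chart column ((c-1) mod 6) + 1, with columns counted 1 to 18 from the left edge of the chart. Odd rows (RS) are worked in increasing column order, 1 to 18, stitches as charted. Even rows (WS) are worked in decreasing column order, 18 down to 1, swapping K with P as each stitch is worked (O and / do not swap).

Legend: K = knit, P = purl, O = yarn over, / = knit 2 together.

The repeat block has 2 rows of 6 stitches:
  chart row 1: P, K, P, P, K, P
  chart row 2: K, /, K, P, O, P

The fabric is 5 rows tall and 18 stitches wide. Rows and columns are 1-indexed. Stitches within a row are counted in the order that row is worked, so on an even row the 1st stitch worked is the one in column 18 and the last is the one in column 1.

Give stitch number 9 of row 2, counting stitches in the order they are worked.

For row 2: chart row = ((2-1) mod 2) + 1 = 2; this is a WS (even) row.
Chart row 2 tiled across columns 1-18: K / K P O P K / K P O P K / K P O P
WS row: flip the tiled sequence (start at column 18) and apply K<->P; O and / stay.
Row 2 as worked: K O K P / P K O K P / P K O K P / P
The 9th stitch worked is K.

Result:
K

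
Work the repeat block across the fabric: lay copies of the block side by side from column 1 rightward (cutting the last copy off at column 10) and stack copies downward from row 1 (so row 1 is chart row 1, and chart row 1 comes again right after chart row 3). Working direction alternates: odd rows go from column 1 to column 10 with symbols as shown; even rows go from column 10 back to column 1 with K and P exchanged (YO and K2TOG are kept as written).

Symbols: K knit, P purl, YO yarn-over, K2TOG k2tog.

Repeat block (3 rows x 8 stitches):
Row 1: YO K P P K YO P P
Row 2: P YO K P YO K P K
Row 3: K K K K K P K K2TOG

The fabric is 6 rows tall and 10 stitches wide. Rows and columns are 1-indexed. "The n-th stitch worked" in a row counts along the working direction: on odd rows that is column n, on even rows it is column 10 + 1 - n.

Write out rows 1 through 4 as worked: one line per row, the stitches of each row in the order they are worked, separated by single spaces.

Row 1: chart row 1, RS - tile across columns 1-10 and work as-is.
Row 2: chart row 2, WS - tiled (columns 1-10): P YO K P YO K P K P YO; work from column 10 back to 1 with K<->P swapped.
Row 3: chart row 3, RS - tile across columns 1-10 and work as-is.
Row 4: chart row 1, WS - tiled (columns 1-10): YO K P P K YO P P YO K; work from column 10 back to 1 with K<->P swapped.

Rows as worked:
YO K P P K YO P P YO K
YO K P K P YO K P YO K
K K K K K P K K2TOG K K
P YO K K YO P K K P YO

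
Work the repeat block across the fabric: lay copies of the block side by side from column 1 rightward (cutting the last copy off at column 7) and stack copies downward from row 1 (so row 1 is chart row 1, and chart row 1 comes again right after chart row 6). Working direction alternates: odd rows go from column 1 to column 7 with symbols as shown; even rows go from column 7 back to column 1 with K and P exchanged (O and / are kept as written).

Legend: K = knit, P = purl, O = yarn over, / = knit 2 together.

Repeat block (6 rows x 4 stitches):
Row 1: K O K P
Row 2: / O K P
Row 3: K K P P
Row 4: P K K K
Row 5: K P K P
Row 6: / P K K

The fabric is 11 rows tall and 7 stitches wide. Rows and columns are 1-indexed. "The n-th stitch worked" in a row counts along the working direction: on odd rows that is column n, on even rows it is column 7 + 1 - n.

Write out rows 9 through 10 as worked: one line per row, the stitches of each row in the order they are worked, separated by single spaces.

== ROWS AS WORKED ==
K K P P K K P
P P K P P P K

Derivation:
Row 9: chart row 3, RS - tile across columns 1-7 and work as-is.
Row 10: chart row 4, WS - tiled (columns 1-7): P K K K P K K; work from column 7 back to 1 with K<->P swapped.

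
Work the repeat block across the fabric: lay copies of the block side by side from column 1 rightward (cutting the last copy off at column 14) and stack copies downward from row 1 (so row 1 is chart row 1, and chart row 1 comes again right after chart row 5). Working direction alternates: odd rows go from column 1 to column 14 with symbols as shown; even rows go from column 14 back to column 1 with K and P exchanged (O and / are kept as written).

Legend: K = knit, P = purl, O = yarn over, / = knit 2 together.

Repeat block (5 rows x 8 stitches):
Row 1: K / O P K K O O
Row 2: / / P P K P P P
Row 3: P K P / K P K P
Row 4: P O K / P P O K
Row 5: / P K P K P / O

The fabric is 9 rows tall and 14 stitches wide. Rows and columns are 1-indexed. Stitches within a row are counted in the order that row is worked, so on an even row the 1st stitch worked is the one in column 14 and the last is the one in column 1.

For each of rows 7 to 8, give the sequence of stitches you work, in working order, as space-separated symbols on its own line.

Result:
/ / P P K P P P / / P P K P
K P / K P K K P K P / K P K

Derivation:
Row 7: chart row 2, RS - tile across columns 1-14 and work as-is.
Row 8: chart row 3, WS - tiled (columns 1-14): P K P / K P K P P K P / K P; work from column 14 back to 1 with K<->P swapped.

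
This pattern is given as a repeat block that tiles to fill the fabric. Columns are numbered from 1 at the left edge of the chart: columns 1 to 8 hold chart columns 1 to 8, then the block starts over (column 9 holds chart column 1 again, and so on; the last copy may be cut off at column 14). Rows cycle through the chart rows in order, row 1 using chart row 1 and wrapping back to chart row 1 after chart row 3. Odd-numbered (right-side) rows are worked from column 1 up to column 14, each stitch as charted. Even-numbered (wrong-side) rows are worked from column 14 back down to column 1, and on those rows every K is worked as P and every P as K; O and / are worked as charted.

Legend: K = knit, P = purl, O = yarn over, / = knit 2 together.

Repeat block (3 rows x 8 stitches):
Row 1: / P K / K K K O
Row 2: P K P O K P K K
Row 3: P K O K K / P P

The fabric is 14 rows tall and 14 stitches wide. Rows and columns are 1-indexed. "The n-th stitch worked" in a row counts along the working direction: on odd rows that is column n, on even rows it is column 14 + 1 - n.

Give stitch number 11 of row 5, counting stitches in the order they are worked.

== STITCH ==
P

Derivation:
Row 5 uses chart row ((5-1) mod 3)+1 = 2. Row 5 is odd, so RS.
Chart row 2 tiled across columns 1-14: P K P O K P K K P K P O K P
RS: work column 1 to column 14, symbols as charted — the tiled row is the row as worked.
The 11th stitch worked is P.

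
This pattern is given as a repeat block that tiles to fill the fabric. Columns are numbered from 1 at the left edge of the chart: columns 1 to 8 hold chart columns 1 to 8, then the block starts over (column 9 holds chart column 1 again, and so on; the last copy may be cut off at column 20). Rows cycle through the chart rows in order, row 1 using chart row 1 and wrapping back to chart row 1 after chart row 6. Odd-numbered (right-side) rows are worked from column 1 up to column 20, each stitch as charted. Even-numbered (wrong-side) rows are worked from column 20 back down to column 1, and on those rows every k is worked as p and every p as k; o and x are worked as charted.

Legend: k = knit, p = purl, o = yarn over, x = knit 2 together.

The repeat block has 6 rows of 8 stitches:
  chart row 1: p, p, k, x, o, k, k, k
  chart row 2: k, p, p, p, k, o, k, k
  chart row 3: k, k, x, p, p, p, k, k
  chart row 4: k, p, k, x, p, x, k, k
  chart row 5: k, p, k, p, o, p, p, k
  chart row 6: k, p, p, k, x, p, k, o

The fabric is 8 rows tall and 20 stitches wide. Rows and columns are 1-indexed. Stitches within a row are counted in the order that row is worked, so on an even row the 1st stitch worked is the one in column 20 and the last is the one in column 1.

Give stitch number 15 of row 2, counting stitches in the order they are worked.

== STITCH ==
o

Derivation:
Row 2: (2-1) mod 6 = 1, so use chart row 2. Even row -> WS.
Chart row 2 tiled across columns 1-20: k p p p k o k k k p p p k o k k k p p p
WS: work from column 20 back to column 1 (reverse the tiled row), swapping k<->p (o and x unchanged).
Row 2 as worked: k k k p p p o p k k k p p p o p k k k p
The 15th stitch worked is o.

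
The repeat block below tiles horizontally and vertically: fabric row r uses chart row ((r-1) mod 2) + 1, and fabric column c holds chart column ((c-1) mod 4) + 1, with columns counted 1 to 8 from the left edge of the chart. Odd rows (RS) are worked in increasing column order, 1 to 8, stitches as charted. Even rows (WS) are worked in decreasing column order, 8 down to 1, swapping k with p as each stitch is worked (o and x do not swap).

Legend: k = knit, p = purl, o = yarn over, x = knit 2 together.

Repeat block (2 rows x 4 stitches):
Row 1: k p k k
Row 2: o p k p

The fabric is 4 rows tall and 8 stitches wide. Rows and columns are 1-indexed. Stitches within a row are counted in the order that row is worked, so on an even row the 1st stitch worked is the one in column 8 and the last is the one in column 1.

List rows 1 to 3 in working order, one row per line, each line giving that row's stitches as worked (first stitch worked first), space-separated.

Row 1: chart row 1, RS - tile across columns 1-8 and work as-is.
Row 2: chart row 2, WS - tiled (columns 1-8): o p k p o p k p; work from column 8 back to 1 with k<->p swapped.
Row 3: chart row 1, RS - tile across columns 1-8 and work as-is.

Rows as worked:
k p k k k p k k
k p k o k p k o
k p k k k p k k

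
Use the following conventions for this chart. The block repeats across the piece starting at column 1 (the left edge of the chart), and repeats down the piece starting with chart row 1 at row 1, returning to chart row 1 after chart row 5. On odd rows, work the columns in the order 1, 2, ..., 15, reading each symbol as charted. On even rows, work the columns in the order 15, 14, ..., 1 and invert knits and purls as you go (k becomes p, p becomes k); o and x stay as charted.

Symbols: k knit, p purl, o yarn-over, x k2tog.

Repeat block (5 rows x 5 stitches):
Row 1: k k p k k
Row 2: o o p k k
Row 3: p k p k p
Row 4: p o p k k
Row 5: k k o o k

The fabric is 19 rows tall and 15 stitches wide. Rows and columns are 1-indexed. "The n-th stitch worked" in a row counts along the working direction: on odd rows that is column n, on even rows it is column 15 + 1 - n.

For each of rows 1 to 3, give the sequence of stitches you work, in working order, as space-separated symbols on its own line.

Rows as worked:
k k p k k k k p k k k k p k k
p p k o o p p k o o p p k o o
p k p k p p k p k p p k p k p

Derivation:
Row 1: chart row 1, RS - tile across columns 1-15 and work as-is.
Row 2: chart row 2, WS - tiled (columns 1-15): o o p k k o o p k k o o p k k; work from column 15 back to 1 with k<->p swapped.
Row 3: chart row 3, RS - tile across columns 1-15 and work as-is.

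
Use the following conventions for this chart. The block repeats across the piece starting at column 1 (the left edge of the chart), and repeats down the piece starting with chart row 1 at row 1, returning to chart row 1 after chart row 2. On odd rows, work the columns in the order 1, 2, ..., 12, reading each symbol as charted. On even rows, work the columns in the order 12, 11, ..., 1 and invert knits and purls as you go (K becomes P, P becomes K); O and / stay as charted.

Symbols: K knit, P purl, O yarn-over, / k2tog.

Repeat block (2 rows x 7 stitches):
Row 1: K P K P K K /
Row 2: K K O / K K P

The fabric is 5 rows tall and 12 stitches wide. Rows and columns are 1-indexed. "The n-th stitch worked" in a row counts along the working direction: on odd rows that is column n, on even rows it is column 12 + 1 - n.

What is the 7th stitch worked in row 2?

For row 2: chart row = ((2-1) mod 2) + 1 = 2; this is a WS (even) row.
Chart row 2 tiled across columns 1-12: K K O / K K P K K O / K
WS row: flip the tiled sequence (start at column 12) and apply K<->P; O and / stay.
Row 2 as worked: P / O P P K P P / O P P
Counting 7 along the worked row gives P.

== STITCH ==
P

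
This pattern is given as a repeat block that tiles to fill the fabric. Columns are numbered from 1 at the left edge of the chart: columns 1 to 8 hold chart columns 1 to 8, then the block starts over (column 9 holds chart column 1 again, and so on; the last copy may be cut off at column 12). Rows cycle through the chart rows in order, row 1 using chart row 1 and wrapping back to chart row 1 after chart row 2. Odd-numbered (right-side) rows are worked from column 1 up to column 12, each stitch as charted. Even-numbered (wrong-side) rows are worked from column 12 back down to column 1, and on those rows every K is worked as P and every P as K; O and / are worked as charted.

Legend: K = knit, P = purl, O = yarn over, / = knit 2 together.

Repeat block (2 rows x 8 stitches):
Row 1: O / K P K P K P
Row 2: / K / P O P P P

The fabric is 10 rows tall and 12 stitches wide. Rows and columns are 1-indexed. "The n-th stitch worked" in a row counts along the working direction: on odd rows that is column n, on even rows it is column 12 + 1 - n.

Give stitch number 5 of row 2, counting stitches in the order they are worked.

Row 2 uses chart row ((2-1) mod 2)+1 = 2. Row 2 is even, so WS.
Chart row 2 tiled across columns 1-12: / K / P O P P P / K / P
Wrong side: read the tiled row from column 12 down to 1 and exchange K with P (leave O, /).
Row 2 as worked: K / P / K K K O K / P /
Stitch 5 in working order -> K

== STITCH ==
K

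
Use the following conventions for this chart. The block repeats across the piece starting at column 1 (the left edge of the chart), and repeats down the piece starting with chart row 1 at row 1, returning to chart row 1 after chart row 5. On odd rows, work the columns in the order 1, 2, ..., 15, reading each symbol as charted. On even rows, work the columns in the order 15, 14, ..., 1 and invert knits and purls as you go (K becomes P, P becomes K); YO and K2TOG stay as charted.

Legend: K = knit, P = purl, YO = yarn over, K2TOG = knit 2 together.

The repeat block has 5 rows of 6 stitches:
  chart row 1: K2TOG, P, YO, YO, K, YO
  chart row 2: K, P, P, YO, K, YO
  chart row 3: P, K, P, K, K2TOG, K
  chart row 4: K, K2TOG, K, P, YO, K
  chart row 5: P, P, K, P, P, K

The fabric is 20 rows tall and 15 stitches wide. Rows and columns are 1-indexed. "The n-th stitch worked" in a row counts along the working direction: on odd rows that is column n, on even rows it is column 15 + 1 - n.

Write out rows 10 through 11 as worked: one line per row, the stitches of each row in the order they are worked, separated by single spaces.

Row 10: chart row 5, WS - tiled (columns 1-15): P P K P P K P P K P P K P P K; work from column 15 back to 1 with K<->P swapped.
Row 11: chart row 1, RS - tile across columns 1-15 and work as-is.

== ROWS AS WORKED ==
P K K P K K P K K P K K P K K
K2TOG P YO YO K YO K2TOG P YO YO K YO K2TOG P YO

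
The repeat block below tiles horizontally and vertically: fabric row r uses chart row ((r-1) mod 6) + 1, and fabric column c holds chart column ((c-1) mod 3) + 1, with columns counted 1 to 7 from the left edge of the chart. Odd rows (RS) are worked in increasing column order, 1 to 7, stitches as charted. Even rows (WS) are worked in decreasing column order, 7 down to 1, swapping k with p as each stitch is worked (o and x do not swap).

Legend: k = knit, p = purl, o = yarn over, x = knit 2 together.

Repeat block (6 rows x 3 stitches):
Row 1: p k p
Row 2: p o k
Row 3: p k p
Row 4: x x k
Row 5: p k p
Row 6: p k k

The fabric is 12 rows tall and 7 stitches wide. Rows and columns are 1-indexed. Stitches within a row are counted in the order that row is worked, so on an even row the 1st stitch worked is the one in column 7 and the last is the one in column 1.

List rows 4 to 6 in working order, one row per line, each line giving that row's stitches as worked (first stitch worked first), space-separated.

Row 4: chart row 4, WS - tiled (columns 1-7): x x k x x k x; work from column 7 back to 1 with k<->p swapped.
Row 5: chart row 5, RS - tile across columns 1-7 and work as-is.
Row 6: chart row 6, WS - tiled (columns 1-7): p k k p k k p; work from column 7 back to 1 with k<->p swapped.

== ROWS AS WORKED ==
x p x x p x x
p k p p k p p
k p p k p p k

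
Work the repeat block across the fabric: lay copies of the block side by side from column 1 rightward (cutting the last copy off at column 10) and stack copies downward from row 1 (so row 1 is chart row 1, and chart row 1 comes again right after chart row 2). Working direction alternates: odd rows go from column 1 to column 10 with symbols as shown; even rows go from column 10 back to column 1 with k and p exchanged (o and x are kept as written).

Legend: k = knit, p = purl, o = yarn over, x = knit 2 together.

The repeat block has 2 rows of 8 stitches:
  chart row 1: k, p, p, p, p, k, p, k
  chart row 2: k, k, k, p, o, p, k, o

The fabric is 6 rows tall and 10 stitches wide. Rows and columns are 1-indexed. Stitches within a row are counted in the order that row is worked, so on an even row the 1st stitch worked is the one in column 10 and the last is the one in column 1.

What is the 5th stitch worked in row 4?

For row 4: chart row = ((4-1) mod 2) + 1 = 2; this is a WS (even) row.
Chart row 2 tiled across columns 1-10: k k k p o p k o k k
WS row: flip the tiled sequence (start at column 10) and apply k<->p; o and x stay.
Row 4 as worked: p p o p k o k p p p
Stitch 5 in working order -> k

== STITCH ==
k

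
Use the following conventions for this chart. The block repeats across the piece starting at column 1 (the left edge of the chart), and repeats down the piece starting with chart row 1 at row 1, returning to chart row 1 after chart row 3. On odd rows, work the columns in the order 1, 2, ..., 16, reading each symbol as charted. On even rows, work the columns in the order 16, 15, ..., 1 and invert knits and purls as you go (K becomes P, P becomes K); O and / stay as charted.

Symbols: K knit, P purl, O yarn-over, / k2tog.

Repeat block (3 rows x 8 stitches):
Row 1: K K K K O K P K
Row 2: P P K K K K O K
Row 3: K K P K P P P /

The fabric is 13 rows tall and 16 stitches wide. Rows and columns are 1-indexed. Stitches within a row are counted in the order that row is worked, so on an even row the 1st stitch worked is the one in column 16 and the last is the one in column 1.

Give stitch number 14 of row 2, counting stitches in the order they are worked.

For row 2: chart row = ((2-1) mod 3) + 1 = 2; this is a WS (even) row.
Chart row 2 tiled across columns 1-16: P P K K K K O K P P K K K K O K
WS: work from column 16 back to column 1 (reverse the tiled row), swapping K<->P (O and / unchanged).
Row 2 as worked: P O P P P P K K P O P P P P K K
Stitch 14 in working order -> P

== STITCH ==
P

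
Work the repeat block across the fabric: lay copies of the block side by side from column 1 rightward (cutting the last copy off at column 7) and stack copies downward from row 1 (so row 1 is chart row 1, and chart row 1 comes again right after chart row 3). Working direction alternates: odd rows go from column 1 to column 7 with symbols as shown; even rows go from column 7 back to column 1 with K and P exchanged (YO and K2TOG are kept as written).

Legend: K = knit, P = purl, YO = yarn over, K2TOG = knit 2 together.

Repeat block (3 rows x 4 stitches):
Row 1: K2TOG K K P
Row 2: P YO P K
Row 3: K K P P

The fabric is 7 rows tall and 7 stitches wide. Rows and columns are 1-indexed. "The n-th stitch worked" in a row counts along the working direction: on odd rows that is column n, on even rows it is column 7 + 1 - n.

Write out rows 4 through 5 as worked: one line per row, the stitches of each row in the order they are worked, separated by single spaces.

Row 4: chart row 1, WS - tiled (columns 1-7): K2TOG K K P K2TOG K K; work from column 7 back to 1 with K<->P swapped.
Row 5: chart row 2, RS - tile across columns 1-7 and work as-is.

Result:
P P K2TOG K P P K2TOG
P YO P K P YO P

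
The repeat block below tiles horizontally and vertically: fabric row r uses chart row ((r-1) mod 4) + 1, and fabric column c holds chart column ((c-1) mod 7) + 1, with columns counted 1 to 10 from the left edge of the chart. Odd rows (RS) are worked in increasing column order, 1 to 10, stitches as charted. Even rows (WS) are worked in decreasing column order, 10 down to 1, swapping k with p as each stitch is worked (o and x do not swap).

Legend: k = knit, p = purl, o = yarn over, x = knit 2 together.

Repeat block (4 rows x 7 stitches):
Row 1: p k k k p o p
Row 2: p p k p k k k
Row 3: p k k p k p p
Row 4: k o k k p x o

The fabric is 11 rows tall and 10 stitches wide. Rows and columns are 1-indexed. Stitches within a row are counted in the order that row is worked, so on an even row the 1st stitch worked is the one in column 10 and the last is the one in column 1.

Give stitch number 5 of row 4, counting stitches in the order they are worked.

Row 4: (4-1) mod 4 = 3, so use chart row 4. Even row -> WS.
Chart row 4 tiled across columns 1-10: k o k k p x o k o k
WS row: flip the tiled sequence (start at column 10) and apply k<->p; o and x stay.
Row 4 as worked: p o p o x k p p o p
The 5th stitch worked is x.

Result:
x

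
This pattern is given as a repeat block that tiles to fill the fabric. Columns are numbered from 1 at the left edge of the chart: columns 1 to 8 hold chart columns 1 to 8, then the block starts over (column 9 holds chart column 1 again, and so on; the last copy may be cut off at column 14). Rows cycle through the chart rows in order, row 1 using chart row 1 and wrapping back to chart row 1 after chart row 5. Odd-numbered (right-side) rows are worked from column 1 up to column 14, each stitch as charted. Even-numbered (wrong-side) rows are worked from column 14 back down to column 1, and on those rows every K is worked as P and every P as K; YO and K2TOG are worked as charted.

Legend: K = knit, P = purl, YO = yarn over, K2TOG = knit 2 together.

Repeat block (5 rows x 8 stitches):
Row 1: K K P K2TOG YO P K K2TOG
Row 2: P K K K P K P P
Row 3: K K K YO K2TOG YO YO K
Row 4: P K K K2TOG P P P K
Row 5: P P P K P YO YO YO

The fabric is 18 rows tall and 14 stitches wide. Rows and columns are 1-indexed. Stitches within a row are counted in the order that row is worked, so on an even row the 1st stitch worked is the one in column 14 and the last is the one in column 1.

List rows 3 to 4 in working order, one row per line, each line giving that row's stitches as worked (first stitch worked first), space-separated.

Row 3: chart row 3, RS - tile across columns 1-14 and work as-is.
Row 4: chart row 4, WS - tiled (columns 1-14): P K K K2TOG P P P K P K K K2TOG P P; work from column 14 back to 1 with K<->P swapped.

Result:
K K K YO K2TOG YO YO K K K K YO K2TOG YO
K K K2TOG P P K P K K K K2TOG P P K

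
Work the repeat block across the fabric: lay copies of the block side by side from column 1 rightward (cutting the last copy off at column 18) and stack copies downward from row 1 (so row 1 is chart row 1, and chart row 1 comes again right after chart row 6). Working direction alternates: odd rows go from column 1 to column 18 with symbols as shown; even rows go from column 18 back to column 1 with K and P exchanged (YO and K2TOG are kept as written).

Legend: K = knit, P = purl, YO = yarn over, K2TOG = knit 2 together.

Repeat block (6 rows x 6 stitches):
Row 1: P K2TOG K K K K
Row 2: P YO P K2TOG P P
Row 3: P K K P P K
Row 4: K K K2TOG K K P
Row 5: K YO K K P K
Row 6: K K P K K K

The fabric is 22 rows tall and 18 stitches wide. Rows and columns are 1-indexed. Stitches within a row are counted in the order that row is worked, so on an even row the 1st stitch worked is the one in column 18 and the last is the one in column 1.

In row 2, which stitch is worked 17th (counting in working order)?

Row 2 uses chart row ((2-1) mod 6)+1 = 2. Row 2 is even, so WS.
Chart row 2 tiled across columns 1-18: P YO P K2TOG P P P YO P K2TOG P P P YO P K2TOG P P
WS row: flip the tiled sequence (start at column 18) and apply K<->P; YO and K2TOG stay.
Row 2 as worked: K K K2TOG K YO K K K K2TOG K YO K K K K2TOG K YO K
The 17th stitch worked is YO.

Result:
YO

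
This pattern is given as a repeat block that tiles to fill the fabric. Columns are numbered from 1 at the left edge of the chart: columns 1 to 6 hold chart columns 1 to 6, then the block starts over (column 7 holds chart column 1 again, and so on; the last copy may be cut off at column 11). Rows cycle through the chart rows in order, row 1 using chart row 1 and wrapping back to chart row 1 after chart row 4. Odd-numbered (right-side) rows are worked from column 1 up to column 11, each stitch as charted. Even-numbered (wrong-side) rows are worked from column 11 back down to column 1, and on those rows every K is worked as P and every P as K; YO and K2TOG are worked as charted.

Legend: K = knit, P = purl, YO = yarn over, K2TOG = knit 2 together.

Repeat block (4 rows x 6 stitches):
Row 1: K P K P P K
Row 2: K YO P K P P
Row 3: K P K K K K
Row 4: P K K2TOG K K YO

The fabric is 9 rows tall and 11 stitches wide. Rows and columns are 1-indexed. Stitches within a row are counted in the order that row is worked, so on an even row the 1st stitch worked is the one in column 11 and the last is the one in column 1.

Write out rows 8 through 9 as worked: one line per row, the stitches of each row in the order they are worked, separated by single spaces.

Rows as worked:
P P K2TOG P K YO P P K2TOG P K
K P K P P K K P K P P

Derivation:
Row 8: chart row 4, WS - tiled (columns 1-11): P K K2TOG K K YO P K K2TOG K K; work from column 11 back to 1 with K<->P swapped.
Row 9: chart row 1, RS - tile across columns 1-11 and work as-is.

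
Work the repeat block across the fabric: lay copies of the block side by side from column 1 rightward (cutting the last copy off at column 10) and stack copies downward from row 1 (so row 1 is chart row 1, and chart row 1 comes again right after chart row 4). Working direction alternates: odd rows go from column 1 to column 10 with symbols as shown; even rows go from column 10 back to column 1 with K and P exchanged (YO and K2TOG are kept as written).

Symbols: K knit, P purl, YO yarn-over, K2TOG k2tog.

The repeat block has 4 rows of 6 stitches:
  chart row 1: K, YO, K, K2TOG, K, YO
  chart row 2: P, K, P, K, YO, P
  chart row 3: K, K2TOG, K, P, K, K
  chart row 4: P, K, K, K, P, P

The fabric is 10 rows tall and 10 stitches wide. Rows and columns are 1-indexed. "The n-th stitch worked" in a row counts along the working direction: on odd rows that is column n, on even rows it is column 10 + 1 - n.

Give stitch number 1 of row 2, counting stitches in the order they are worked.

Row 2 uses chart row ((2-1) mod 4)+1 = 2. Row 2 is even, so WS.
Chart row 2 tiled across columns 1-10: P K P K YO P P K P K
WS: work from column 10 back to column 1 (reverse the tiled row), swapping K<->P (YO and K2TOG unchanged).
Row 2 as worked: P K P K K YO P K P K
Counting 1 along the worked row gives P.

Result:
P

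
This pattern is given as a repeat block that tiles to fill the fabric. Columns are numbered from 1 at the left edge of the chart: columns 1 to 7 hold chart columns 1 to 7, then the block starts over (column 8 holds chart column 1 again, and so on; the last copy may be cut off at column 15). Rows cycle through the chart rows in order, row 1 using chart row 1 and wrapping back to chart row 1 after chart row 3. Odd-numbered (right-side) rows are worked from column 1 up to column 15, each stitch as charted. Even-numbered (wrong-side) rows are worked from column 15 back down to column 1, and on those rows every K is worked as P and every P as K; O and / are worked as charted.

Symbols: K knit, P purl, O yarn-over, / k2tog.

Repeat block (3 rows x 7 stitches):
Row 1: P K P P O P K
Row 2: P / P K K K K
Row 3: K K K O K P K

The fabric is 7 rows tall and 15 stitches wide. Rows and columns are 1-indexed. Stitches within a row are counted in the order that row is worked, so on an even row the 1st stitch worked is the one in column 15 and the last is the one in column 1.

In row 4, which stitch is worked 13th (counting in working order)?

== STITCH ==
K

Derivation:
Row 4 uses chart row ((4-1) mod 3)+1 = 1. Row 4 is even, so WS.
Chart row 1 tiled across columns 1-15: P K P P O P K P K P P O P K P
WS: work from column 15 back to column 1 (reverse the tiled row), swapping K<->P (O and / unchanged).
Row 4 as worked: K P K O K K P K P K O K K P K
The 13th stitch worked is K.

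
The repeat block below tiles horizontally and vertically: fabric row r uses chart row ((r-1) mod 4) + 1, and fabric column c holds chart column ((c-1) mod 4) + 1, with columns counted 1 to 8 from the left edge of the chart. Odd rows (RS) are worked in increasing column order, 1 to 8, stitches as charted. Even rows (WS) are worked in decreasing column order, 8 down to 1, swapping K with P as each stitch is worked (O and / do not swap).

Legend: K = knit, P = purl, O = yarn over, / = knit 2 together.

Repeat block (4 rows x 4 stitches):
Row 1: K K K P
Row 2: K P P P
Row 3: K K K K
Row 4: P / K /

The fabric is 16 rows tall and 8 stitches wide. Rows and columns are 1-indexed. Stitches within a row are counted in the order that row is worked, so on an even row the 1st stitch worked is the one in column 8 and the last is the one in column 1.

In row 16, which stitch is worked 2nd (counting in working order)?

For row 16: chart row = ((16-1) mod 4) + 1 = 4; this is a WS (even) row.
Chart row 4 tiled across columns 1-8: P / K / P / K /
WS: work from column 8 back to column 1 (reverse the tiled row), swapping K<->P (O and / unchanged).
Row 16 as worked: / P / K / P / K
The 2nd stitch worked is P.

Result:
P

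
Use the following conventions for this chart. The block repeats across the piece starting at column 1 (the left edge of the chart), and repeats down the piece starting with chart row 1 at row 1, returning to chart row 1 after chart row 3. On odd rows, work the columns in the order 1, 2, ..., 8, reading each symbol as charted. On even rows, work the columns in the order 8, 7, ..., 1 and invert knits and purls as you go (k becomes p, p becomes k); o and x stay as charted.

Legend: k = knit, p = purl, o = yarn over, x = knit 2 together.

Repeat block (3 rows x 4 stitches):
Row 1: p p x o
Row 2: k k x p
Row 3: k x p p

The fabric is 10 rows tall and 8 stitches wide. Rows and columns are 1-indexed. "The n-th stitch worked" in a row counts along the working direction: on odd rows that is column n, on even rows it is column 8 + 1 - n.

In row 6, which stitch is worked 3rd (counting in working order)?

== STITCH ==
x

Derivation:
Row 6 uses chart row ((6-1) mod 3)+1 = 3. Row 6 is even, so WS.
Chart row 3 tiled across columns 1-8: k x p p k x p p
WS row: flip the tiled sequence (start at column 8) and apply k<->p; o and x stay.
Row 6 as worked: k k x p k k x p
Counting 3 along the worked row gives x.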